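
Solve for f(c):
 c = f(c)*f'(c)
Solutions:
 f(c) = -sqrt(C1 + c^2)
 f(c) = sqrt(C1 + c^2)


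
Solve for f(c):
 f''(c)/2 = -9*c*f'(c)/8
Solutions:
 f(c) = C1 + C2*erf(3*sqrt(2)*c/4)


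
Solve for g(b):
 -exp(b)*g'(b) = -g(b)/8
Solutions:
 g(b) = C1*exp(-exp(-b)/8)


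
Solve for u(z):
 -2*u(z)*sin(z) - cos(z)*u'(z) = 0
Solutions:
 u(z) = C1*cos(z)^2


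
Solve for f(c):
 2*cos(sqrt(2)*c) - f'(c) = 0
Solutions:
 f(c) = C1 + sqrt(2)*sin(sqrt(2)*c)


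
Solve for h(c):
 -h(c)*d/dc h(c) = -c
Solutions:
 h(c) = -sqrt(C1 + c^2)
 h(c) = sqrt(C1 + c^2)


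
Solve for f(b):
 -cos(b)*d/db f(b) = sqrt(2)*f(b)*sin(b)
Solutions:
 f(b) = C1*cos(b)^(sqrt(2))


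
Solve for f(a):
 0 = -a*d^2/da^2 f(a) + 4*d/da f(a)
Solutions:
 f(a) = C1 + C2*a^5


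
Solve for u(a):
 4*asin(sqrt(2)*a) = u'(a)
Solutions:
 u(a) = C1 + 4*a*asin(sqrt(2)*a) + 2*sqrt(2)*sqrt(1 - 2*a^2)


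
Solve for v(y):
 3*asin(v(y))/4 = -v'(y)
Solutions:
 Integral(1/asin(_y), (_y, v(y))) = C1 - 3*y/4


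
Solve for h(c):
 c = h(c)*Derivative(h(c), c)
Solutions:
 h(c) = -sqrt(C1 + c^2)
 h(c) = sqrt(C1 + c^2)


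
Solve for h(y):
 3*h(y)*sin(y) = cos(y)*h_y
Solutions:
 h(y) = C1/cos(y)^3


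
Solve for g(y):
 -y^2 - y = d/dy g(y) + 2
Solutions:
 g(y) = C1 - y^3/3 - y^2/2 - 2*y


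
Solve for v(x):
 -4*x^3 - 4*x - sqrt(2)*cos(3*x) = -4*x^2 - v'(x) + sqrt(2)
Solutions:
 v(x) = C1 + x^4 - 4*x^3/3 + 2*x^2 + sqrt(2)*x + sqrt(2)*sin(3*x)/3


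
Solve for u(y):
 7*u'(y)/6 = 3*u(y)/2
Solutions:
 u(y) = C1*exp(9*y/7)


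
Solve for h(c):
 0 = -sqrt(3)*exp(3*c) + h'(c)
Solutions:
 h(c) = C1 + sqrt(3)*exp(3*c)/3


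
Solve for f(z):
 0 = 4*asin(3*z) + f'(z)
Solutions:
 f(z) = C1 - 4*z*asin(3*z) - 4*sqrt(1 - 9*z^2)/3


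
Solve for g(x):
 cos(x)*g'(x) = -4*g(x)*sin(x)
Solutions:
 g(x) = C1*cos(x)^4


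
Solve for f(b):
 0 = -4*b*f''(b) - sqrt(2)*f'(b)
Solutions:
 f(b) = C1 + C2*b^(1 - sqrt(2)/4)


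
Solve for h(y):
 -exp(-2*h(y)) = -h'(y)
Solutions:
 h(y) = log(-sqrt(C1 + 2*y))
 h(y) = log(C1 + 2*y)/2


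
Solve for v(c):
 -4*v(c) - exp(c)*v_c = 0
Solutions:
 v(c) = C1*exp(4*exp(-c))


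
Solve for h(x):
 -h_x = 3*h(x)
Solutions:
 h(x) = C1*exp(-3*x)


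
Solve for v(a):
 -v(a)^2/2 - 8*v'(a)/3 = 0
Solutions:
 v(a) = 16/(C1 + 3*a)


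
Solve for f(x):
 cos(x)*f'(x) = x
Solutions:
 f(x) = C1 + Integral(x/cos(x), x)


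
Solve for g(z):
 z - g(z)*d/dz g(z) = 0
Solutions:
 g(z) = -sqrt(C1 + z^2)
 g(z) = sqrt(C1 + z^2)


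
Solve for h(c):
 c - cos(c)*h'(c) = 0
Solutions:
 h(c) = C1 + Integral(c/cos(c), c)


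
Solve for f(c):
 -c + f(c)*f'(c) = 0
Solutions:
 f(c) = -sqrt(C1 + c^2)
 f(c) = sqrt(C1 + c^2)


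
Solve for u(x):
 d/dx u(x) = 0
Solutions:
 u(x) = C1


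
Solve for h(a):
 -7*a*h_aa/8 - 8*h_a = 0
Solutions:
 h(a) = C1 + C2/a^(57/7)


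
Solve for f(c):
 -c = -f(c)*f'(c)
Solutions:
 f(c) = -sqrt(C1 + c^2)
 f(c) = sqrt(C1 + c^2)


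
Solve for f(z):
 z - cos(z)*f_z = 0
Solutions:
 f(z) = C1 + Integral(z/cos(z), z)


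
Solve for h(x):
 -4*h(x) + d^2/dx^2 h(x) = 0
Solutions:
 h(x) = C1*exp(-2*x) + C2*exp(2*x)


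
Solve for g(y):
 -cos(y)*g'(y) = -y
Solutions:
 g(y) = C1 + Integral(y/cos(y), y)


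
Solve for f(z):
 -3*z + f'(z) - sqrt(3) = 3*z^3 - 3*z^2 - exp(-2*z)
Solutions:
 f(z) = C1 + 3*z^4/4 - z^3 + 3*z^2/2 + sqrt(3)*z + exp(-2*z)/2


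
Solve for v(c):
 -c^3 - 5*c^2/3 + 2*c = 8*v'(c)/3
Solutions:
 v(c) = C1 - 3*c^4/32 - 5*c^3/24 + 3*c^2/8


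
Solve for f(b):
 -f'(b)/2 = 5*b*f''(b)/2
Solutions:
 f(b) = C1 + C2*b^(4/5)


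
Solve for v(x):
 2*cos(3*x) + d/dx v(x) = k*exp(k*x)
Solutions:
 v(x) = C1 + exp(k*x) - 2*sin(3*x)/3


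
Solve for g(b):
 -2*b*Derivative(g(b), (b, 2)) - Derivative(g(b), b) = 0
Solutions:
 g(b) = C1 + C2*sqrt(b)


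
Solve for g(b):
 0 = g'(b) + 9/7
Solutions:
 g(b) = C1 - 9*b/7


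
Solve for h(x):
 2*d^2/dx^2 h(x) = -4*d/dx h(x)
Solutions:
 h(x) = C1 + C2*exp(-2*x)


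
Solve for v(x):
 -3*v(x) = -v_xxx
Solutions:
 v(x) = C3*exp(3^(1/3)*x) + (C1*sin(3^(5/6)*x/2) + C2*cos(3^(5/6)*x/2))*exp(-3^(1/3)*x/2)


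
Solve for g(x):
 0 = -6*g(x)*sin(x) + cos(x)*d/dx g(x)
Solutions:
 g(x) = C1/cos(x)^6


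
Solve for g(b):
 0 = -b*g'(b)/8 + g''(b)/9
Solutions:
 g(b) = C1 + C2*erfi(3*b/4)


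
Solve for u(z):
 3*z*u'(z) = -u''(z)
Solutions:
 u(z) = C1 + C2*erf(sqrt(6)*z/2)


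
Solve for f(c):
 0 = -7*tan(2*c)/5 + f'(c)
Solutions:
 f(c) = C1 - 7*log(cos(2*c))/10


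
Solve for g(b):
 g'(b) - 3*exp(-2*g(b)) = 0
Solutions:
 g(b) = log(-sqrt(C1 + 6*b))
 g(b) = log(C1 + 6*b)/2


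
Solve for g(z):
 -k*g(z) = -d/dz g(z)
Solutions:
 g(z) = C1*exp(k*z)


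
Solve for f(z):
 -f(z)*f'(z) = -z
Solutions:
 f(z) = -sqrt(C1 + z^2)
 f(z) = sqrt(C1 + z^2)


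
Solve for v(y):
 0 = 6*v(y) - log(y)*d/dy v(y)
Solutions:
 v(y) = C1*exp(6*li(y))


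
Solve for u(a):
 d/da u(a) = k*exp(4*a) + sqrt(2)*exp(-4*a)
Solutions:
 u(a) = C1 + k*exp(4*a)/4 - sqrt(2)*exp(-4*a)/4


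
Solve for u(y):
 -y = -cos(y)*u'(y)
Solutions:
 u(y) = C1 + Integral(y/cos(y), y)


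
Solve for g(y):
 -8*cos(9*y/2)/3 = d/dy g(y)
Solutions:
 g(y) = C1 - 16*sin(9*y/2)/27


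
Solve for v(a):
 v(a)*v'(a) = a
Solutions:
 v(a) = -sqrt(C1 + a^2)
 v(a) = sqrt(C1 + a^2)


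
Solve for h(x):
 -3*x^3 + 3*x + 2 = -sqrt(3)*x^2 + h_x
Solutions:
 h(x) = C1 - 3*x^4/4 + sqrt(3)*x^3/3 + 3*x^2/2 + 2*x


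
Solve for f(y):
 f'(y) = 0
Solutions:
 f(y) = C1


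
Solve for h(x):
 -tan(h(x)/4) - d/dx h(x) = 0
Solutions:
 h(x) = -4*asin(C1*exp(-x/4)) + 4*pi
 h(x) = 4*asin(C1*exp(-x/4))


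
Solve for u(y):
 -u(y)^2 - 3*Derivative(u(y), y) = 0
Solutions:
 u(y) = 3/(C1 + y)


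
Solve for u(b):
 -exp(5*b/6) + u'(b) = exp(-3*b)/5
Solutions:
 u(b) = C1 + 6*exp(5*b/6)/5 - exp(-3*b)/15


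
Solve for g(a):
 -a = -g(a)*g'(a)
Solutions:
 g(a) = -sqrt(C1 + a^2)
 g(a) = sqrt(C1 + a^2)


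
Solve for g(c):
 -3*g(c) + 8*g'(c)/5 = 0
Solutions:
 g(c) = C1*exp(15*c/8)


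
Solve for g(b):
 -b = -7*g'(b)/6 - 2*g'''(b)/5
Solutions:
 g(b) = C1 + C2*sin(sqrt(105)*b/6) + C3*cos(sqrt(105)*b/6) + 3*b^2/7


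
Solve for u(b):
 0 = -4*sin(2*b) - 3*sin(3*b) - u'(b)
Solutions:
 u(b) = C1 + 2*cos(2*b) + cos(3*b)


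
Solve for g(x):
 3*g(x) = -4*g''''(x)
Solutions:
 g(x) = (C1*sin(3^(1/4)*x/2) + C2*cos(3^(1/4)*x/2))*exp(-3^(1/4)*x/2) + (C3*sin(3^(1/4)*x/2) + C4*cos(3^(1/4)*x/2))*exp(3^(1/4)*x/2)


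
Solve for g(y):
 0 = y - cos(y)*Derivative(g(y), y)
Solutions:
 g(y) = C1 + Integral(y/cos(y), y)


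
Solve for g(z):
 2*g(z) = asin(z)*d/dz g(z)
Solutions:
 g(z) = C1*exp(2*Integral(1/asin(z), z))


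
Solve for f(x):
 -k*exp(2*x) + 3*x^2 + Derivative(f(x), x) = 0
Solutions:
 f(x) = C1 + k*exp(2*x)/2 - x^3


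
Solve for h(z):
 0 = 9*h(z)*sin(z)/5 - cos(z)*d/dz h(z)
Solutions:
 h(z) = C1/cos(z)^(9/5)


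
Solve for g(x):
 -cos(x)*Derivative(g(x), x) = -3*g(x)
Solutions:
 g(x) = C1*(sin(x) + 1)^(3/2)/(sin(x) - 1)^(3/2)


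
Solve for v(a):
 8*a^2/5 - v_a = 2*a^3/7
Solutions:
 v(a) = C1 - a^4/14 + 8*a^3/15


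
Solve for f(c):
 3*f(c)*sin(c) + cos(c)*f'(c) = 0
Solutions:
 f(c) = C1*cos(c)^3


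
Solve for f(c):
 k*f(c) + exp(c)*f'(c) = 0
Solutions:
 f(c) = C1*exp(k*exp(-c))


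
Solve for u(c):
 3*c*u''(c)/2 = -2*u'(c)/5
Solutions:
 u(c) = C1 + C2*c^(11/15)


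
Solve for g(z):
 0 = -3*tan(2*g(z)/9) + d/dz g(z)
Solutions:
 g(z) = -9*asin(C1*exp(2*z/3))/2 + 9*pi/2
 g(z) = 9*asin(C1*exp(2*z/3))/2


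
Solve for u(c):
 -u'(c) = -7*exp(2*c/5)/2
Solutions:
 u(c) = C1 + 35*exp(2*c/5)/4


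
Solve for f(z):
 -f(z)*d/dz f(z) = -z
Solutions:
 f(z) = -sqrt(C1 + z^2)
 f(z) = sqrt(C1 + z^2)


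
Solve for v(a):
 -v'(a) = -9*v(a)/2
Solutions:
 v(a) = C1*exp(9*a/2)


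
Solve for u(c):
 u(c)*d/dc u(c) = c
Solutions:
 u(c) = -sqrt(C1 + c^2)
 u(c) = sqrt(C1 + c^2)


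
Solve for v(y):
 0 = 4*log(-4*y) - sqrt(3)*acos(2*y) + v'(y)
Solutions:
 v(y) = C1 - 4*y*log(-y) - 8*y*log(2) + 4*y + sqrt(3)*(y*acos(2*y) - sqrt(1 - 4*y^2)/2)


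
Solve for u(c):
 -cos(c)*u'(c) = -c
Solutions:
 u(c) = C1 + Integral(c/cos(c), c)


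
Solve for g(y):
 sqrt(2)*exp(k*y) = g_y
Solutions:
 g(y) = C1 + sqrt(2)*exp(k*y)/k


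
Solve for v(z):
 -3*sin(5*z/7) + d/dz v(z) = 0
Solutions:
 v(z) = C1 - 21*cos(5*z/7)/5


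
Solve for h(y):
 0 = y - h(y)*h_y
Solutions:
 h(y) = -sqrt(C1 + y^2)
 h(y) = sqrt(C1 + y^2)


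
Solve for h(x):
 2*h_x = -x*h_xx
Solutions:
 h(x) = C1 + C2/x


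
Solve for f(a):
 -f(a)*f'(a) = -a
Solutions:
 f(a) = -sqrt(C1 + a^2)
 f(a) = sqrt(C1 + a^2)


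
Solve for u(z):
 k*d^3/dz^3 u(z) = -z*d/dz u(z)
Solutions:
 u(z) = C1 + Integral(C2*airyai(z*(-1/k)^(1/3)) + C3*airybi(z*(-1/k)^(1/3)), z)


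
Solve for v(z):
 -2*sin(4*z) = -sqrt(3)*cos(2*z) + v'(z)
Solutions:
 v(z) = C1 + sqrt(3)*sin(2*z)/2 + cos(4*z)/2


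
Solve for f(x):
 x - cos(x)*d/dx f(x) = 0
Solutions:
 f(x) = C1 + Integral(x/cos(x), x)


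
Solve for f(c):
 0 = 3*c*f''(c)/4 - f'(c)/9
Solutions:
 f(c) = C1 + C2*c^(31/27)


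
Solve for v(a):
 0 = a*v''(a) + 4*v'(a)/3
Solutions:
 v(a) = C1 + C2/a^(1/3)


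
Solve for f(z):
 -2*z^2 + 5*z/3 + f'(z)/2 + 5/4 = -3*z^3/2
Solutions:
 f(z) = C1 - 3*z^4/4 + 4*z^3/3 - 5*z^2/3 - 5*z/2


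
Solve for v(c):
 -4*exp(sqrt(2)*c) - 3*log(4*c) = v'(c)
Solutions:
 v(c) = C1 - 3*c*log(c) + 3*c*(1 - 2*log(2)) - 2*sqrt(2)*exp(sqrt(2)*c)


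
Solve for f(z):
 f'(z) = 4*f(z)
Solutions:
 f(z) = C1*exp(4*z)


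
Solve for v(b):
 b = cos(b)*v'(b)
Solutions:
 v(b) = C1 + Integral(b/cos(b), b)


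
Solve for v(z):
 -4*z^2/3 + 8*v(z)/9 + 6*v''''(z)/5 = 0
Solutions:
 v(z) = 3*z^2/2 + (C1*sin(15^(1/4)*z/3) + C2*cos(15^(1/4)*z/3))*exp(-15^(1/4)*z/3) + (C3*sin(15^(1/4)*z/3) + C4*cos(15^(1/4)*z/3))*exp(15^(1/4)*z/3)


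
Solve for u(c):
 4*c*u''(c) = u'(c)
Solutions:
 u(c) = C1 + C2*c^(5/4)


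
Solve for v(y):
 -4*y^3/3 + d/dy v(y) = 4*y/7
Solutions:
 v(y) = C1 + y^4/3 + 2*y^2/7


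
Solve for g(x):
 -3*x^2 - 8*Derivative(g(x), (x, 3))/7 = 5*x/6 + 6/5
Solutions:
 g(x) = C1 + C2*x + C3*x^2 - 7*x^5/160 - 35*x^4/1152 - 7*x^3/40


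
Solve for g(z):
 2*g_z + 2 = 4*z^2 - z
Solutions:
 g(z) = C1 + 2*z^3/3 - z^2/4 - z


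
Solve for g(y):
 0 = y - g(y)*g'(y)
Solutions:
 g(y) = -sqrt(C1 + y^2)
 g(y) = sqrt(C1 + y^2)


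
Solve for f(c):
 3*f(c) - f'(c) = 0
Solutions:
 f(c) = C1*exp(3*c)


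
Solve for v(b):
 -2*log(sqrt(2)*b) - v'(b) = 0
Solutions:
 v(b) = C1 - 2*b*log(b) - b*log(2) + 2*b


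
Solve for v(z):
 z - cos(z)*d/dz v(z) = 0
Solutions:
 v(z) = C1 + Integral(z/cos(z), z)


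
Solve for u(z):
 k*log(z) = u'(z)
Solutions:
 u(z) = C1 + k*z*log(z) - k*z


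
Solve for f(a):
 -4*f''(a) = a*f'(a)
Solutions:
 f(a) = C1 + C2*erf(sqrt(2)*a/4)


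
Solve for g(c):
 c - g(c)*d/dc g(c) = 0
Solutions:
 g(c) = -sqrt(C1 + c^2)
 g(c) = sqrt(C1 + c^2)


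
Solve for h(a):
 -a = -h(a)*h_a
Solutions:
 h(a) = -sqrt(C1 + a^2)
 h(a) = sqrt(C1 + a^2)


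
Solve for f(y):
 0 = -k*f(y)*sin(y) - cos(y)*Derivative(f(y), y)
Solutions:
 f(y) = C1*exp(k*log(cos(y)))


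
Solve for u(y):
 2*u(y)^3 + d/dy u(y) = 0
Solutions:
 u(y) = -sqrt(2)*sqrt(-1/(C1 - 2*y))/2
 u(y) = sqrt(2)*sqrt(-1/(C1 - 2*y))/2


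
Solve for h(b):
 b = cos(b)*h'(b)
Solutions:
 h(b) = C1 + Integral(b/cos(b), b)


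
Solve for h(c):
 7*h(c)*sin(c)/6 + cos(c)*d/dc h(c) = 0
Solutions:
 h(c) = C1*cos(c)^(7/6)


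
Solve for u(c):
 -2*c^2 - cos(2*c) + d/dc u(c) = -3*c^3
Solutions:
 u(c) = C1 - 3*c^4/4 + 2*c^3/3 + sin(2*c)/2


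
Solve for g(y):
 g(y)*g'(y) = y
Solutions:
 g(y) = -sqrt(C1 + y^2)
 g(y) = sqrt(C1 + y^2)


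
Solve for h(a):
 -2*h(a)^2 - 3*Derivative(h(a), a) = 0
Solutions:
 h(a) = 3/(C1 + 2*a)


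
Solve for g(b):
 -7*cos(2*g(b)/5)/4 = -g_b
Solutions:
 -7*b/4 - 5*log(sin(2*g(b)/5) - 1)/4 + 5*log(sin(2*g(b)/5) + 1)/4 = C1


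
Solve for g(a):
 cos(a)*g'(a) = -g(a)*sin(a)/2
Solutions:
 g(a) = C1*sqrt(cos(a))


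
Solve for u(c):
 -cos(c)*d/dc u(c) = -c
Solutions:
 u(c) = C1 + Integral(c/cos(c), c)


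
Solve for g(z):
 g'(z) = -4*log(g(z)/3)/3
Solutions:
 -3*Integral(1/(-log(_y) + log(3)), (_y, g(z)))/4 = C1 - z


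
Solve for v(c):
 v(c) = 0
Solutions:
 v(c) = 0


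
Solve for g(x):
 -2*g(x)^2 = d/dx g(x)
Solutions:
 g(x) = 1/(C1 + 2*x)


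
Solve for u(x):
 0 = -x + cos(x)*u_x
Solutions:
 u(x) = C1 + Integral(x/cos(x), x)


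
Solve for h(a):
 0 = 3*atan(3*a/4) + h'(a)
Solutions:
 h(a) = C1 - 3*a*atan(3*a/4) + 2*log(9*a^2 + 16)


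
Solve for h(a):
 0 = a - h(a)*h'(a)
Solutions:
 h(a) = -sqrt(C1 + a^2)
 h(a) = sqrt(C1 + a^2)


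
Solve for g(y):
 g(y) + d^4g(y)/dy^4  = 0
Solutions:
 g(y) = (C1*sin(sqrt(2)*y/2) + C2*cos(sqrt(2)*y/2))*exp(-sqrt(2)*y/2) + (C3*sin(sqrt(2)*y/2) + C4*cos(sqrt(2)*y/2))*exp(sqrt(2)*y/2)


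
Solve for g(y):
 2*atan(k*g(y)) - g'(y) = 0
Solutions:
 Integral(1/atan(_y*k), (_y, g(y))) = C1 + 2*y


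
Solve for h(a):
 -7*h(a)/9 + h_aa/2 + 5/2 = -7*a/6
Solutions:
 h(a) = C1*exp(-sqrt(14)*a/3) + C2*exp(sqrt(14)*a/3) + 3*a/2 + 45/14


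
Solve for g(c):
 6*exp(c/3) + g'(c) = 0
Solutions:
 g(c) = C1 - 18*exp(c/3)


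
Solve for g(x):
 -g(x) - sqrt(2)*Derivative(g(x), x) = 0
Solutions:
 g(x) = C1*exp(-sqrt(2)*x/2)


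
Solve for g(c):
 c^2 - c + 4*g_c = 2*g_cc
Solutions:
 g(c) = C1 + C2*exp(2*c) - c^3/12


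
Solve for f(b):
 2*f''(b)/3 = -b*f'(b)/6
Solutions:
 f(b) = C1 + C2*erf(sqrt(2)*b/4)


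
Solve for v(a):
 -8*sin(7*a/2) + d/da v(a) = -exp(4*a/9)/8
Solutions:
 v(a) = C1 - 9*exp(4*a/9)/32 - 16*cos(7*a/2)/7


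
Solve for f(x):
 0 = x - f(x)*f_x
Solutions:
 f(x) = -sqrt(C1 + x^2)
 f(x) = sqrt(C1 + x^2)


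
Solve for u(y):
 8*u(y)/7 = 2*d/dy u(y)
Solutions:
 u(y) = C1*exp(4*y/7)


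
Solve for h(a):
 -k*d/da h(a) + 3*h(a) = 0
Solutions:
 h(a) = C1*exp(3*a/k)


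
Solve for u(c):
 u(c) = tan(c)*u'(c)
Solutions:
 u(c) = C1*sin(c)


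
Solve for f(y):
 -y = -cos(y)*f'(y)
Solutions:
 f(y) = C1 + Integral(y/cos(y), y)


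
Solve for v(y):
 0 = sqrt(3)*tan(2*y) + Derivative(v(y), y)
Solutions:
 v(y) = C1 + sqrt(3)*log(cos(2*y))/2


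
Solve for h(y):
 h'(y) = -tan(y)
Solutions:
 h(y) = C1 + log(cos(y))


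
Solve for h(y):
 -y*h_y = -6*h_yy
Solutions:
 h(y) = C1 + C2*erfi(sqrt(3)*y/6)


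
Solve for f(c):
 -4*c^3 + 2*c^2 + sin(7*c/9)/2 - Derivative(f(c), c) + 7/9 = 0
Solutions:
 f(c) = C1 - c^4 + 2*c^3/3 + 7*c/9 - 9*cos(7*c/9)/14


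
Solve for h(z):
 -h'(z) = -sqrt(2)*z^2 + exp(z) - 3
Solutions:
 h(z) = C1 + sqrt(2)*z^3/3 + 3*z - exp(z)


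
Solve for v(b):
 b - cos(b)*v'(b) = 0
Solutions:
 v(b) = C1 + Integral(b/cos(b), b)


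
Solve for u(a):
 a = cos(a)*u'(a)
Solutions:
 u(a) = C1 + Integral(a/cos(a), a)


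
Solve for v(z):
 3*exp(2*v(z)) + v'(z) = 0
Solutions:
 v(z) = log(-sqrt(-1/(C1 - 3*z))) - log(2)/2
 v(z) = log(-1/(C1 - 3*z))/2 - log(2)/2


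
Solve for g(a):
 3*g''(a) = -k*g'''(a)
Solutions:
 g(a) = C1 + C2*a + C3*exp(-3*a/k)


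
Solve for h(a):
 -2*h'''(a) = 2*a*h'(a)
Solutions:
 h(a) = C1 + Integral(C2*airyai(-a) + C3*airybi(-a), a)


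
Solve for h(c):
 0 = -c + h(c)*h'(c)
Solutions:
 h(c) = -sqrt(C1 + c^2)
 h(c) = sqrt(C1 + c^2)


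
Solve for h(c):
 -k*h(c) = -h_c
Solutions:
 h(c) = C1*exp(c*k)


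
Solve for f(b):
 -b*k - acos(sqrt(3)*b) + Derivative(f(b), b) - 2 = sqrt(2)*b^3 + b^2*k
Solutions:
 f(b) = C1 + sqrt(2)*b^4/4 + b^3*k/3 + b^2*k/2 + b*acos(sqrt(3)*b) + 2*b - sqrt(3)*sqrt(1 - 3*b^2)/3


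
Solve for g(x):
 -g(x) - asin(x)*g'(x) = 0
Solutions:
 g(x) = C1*exp(-Integral(1/asin(x), x))


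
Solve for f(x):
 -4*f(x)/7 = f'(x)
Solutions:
 f(x) = C1*exp(-4*x/7)


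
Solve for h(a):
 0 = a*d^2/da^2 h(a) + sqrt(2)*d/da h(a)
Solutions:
 h(a) = C1 + C2*a^(1 - sqrt(2))


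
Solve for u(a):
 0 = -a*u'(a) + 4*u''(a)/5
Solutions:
 u(a) = C1 + C2*erfi(sqrt(10)*a/4)


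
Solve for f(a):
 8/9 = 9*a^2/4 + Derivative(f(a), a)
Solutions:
 f(a) = C1 - 3*a^3/4 + 8*a/9


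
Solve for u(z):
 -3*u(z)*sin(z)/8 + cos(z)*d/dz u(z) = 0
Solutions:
 u(z) = C1/cos(z)^(3/8)


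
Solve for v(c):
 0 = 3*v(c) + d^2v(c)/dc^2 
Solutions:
 v(c) = C1*sin(sqrt(3)*c) + C2*cos(sqrt(3)*c)


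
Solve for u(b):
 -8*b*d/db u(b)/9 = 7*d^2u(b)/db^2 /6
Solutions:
 u(b) = C1 + C2*erf(2*sqrt(42)*b/21)


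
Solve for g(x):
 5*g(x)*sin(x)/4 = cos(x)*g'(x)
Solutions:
 g(x) = C1/cos(x)^(5/4)


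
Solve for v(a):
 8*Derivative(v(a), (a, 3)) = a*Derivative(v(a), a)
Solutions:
 v(a) = C1 + Integral(C2*airyai(a/2) + C3*airybi(a/2), a)


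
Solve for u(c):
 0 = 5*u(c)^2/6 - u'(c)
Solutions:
 u(c) = -6/(C1 + 5*c)


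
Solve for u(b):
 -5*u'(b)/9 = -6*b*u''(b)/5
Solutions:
 u(b) = C1 + C2*b^(79/54)


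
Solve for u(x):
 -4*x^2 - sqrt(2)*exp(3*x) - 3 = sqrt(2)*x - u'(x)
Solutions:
 u(x) = C1 + 4*x^3/3 + sqrt(2)*x^2/2 + 3*x + sqrt(2)*exp(3*x)/3


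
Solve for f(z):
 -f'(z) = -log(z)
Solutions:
 f(z) = C1 + z*log(z) - z


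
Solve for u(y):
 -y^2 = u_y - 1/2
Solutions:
 u(y) = C1 - y^3/3 + y/2


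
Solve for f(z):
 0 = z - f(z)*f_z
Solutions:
 f(z) = -sqrt(C1 + z^2)
 f(z) = sqrt(C1 + z^2)


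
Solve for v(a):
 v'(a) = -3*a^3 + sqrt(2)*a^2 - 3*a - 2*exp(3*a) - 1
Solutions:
 v(a) = C1 - 3*a^4/4 + sqrt(2)*a^3/3 - 3*a^2/2 - a - 2*exp(3*a)/3


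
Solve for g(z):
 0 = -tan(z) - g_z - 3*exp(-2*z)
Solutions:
 g(z) = C1 - log(tan(z)^2 + 1)/2 + 3*exp(-2*z)/2


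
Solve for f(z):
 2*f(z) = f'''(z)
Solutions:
 f(z) = C3*exp(2^(1/3)*z) + (C1*sin(2^(1/3)*sqrt(3)*z/2) + C2*cos(2^(1/3)*sqrt(3)*z/2))*exp(-2^(1/3)*z/2)


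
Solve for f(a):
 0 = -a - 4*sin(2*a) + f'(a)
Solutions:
 f(a) = C1 + a^2/2 - 2*cos(2*a)


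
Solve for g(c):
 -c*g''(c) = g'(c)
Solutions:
 g(c) = C1 + C2*log(c)


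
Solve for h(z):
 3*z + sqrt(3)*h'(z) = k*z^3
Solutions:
 h(z) = C1 + sqrt(3)*k*z^4/12 - sqrt(3)*z^2/2


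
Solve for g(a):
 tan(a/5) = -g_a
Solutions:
 g(a) = C1 + 5*log(cos(a/5))


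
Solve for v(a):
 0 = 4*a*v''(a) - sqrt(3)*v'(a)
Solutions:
 v(a) = C1 + C2*a^(sqrt(3)/4 + 1)


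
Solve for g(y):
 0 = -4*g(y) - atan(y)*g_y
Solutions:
 g(y) = C1*exp(-4*Integral(1/atan(y), y))


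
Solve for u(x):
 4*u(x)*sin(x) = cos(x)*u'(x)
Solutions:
 u(x) = C1/cos(x)^4


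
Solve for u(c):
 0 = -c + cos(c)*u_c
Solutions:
 u(c) = C1 + Integral(c/cos(c), c)


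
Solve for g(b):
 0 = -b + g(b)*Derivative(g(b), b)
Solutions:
 g(b) = -sqrt(C1 + b^2)
 g(b) = sqrt(C1 + b^2)


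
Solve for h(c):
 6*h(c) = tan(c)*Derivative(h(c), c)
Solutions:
 h(c) = C1*sin(c)^6


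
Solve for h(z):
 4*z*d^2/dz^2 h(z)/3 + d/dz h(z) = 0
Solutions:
 h(z) = C1 + C2*z^(1/4)


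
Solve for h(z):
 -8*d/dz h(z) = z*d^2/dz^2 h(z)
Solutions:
 h(z) = C1 + C2/z^7


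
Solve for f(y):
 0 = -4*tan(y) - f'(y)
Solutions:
 f(y) = C1 + 4*log(cos(y))


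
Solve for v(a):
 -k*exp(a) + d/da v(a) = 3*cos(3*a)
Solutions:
 v(a) = C1 + k*exp(a) + sin(3*a)


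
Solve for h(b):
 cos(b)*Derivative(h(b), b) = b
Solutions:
 h(b) = C1 + Integral(b/cos(b), b)


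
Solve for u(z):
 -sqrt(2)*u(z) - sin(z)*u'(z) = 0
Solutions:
 u(z) = C1*(cos(z) + 1)^(sqrt(2)/2)/(cos(z) - 1)^(sqrt(2)/2)


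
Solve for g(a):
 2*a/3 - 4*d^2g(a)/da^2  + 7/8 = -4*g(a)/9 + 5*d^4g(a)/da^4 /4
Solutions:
 g(a) = C1*exp(-2*sqrt(15)*a*sqrt(-6 + sqrt(41))/15) + C2*exp(2*sqrt(15)*a*sqrt(-6 + sqrt(41))/15) + C3*sin(2*sqrt(15)*a*sqrt(6 + sqrt(41))/15) + C4*cos(2*sqrt(15)*a*sqrt(6 + sqrt(41))/15) - 3*a/2 - 63/32


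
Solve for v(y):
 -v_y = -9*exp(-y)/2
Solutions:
 v(y) = C1 - 9*exp(-y)/2


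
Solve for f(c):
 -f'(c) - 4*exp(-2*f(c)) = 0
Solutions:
 f(c) = log(-sqrt(C1 - 8*c))
 f(c) = log(C1 - 8*c)/2


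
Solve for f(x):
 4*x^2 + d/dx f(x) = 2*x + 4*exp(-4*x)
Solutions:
 f(x) = C1 - 4*x^3/3 + x^2 - exp(-4*x)


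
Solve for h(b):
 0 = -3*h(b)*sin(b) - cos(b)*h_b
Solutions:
 h(b) = C1*cos(b)^3


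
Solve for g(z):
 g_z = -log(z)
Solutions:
 g(z) = C1 - z*log(z) + z


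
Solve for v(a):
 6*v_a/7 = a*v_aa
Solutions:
 v(a) = C1 + C2*a^(13/7)


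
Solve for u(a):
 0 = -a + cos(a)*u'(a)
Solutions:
 u(a) = C1 + Integral(a/cos(a), a)


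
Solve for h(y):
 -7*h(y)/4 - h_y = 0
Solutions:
 h(y) = C1*exp(-7*y/4)


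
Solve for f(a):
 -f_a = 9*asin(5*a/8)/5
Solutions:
 f(a) = C1 - 9*a*asin(5*a/8)/5 - 9*sqrt(64 - 25*a^2)/25


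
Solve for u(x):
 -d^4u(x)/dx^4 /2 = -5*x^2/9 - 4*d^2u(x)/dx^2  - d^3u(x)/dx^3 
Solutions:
 u(x) = C1 + C2*x + C3*exp(-2*x) + C4*exp(4*x) - 5*x^4/432 + 5*x^3/432 - 5*x^2/192


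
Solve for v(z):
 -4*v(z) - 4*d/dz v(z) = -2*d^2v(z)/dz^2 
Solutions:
 v(z) = C1*exp(z*(1 - sqrt(3))) + C2*exp(z*(1 + sqrt(3)))


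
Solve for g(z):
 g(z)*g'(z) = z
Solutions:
 g(z) = -sqrt(C1 + z^2)
 g(z) = sqrt(C1 + z^2)


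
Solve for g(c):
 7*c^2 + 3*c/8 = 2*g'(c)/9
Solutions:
 g(c) = C1 + 21*c^3/2 + 27*c^2/32


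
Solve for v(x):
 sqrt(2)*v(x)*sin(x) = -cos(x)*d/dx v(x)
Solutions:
 v(x) = C1*cos(x)^(sqrt(2))


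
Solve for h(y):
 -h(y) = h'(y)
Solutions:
 h(y) = C1*exp(-y)


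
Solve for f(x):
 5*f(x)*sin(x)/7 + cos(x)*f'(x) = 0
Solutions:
 f(x) = C1*cos(x)^(5/7)


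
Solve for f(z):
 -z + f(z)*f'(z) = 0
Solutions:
 f(z) = -sqrt(C1 + z^2)
 f(z) = sqrt(C1 + z^2)


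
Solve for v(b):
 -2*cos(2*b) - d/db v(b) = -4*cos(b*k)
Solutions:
 v(b) = C1 - sin(2*b) + 4*sin(b*k)/k


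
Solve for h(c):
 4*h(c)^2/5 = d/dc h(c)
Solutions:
 h(c) = -5/(C1 + 4*c)


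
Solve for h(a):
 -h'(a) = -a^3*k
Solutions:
 h(a) = C1 + a^4*k/4


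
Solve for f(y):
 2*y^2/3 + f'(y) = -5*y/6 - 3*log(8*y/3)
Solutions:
 f(y) = C1 - 2*y^3/9 - 5*y^2/12 - 3*y*log(y) - 9*y*log(2) + 3*y + 3*y*log(3)


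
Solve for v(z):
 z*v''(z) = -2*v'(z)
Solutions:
 v(z) = C1 + C2/z


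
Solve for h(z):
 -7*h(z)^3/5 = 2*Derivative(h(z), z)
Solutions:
 h(z) = -sqrt(5)*sqrt(-1/(C1 - 7*z))
 h(z) = sqrt(5)*sqrt(-1/(C1 - 7*z))


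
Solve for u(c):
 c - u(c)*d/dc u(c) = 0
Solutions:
 u(c) = -sqrt(C1 + c^2)
 u(c) = sqrt(C1 + c^2)


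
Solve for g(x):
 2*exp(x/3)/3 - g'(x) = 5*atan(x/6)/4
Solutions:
 g(x) = C1 - 5*x*atan(x/6)/4 + 2*exp(x/3) + 15*log(x^2 + 36)/4


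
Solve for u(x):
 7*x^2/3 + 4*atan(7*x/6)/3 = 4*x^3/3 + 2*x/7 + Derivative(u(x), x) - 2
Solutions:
 u(x) = C1 - x^4/3 + 7*x^3/9 - x^2/7 + 4*x*atan(7*x/6)/3 + 2*x - 4*log(49*x^2 + 36)/7


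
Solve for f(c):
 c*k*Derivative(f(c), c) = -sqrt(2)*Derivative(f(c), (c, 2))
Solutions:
 f(c) = Piecewise((-2^(3/4)*sqrt(pi)*C1*erf(2^(1/4)*c*sqrt(k)/2)/(2*sqrt(k)) - C2, (k > 0) | (k < 0)), (-C1*c - C2, True))


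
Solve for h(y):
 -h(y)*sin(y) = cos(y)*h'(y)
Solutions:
 h(y) = C1*cos(y)


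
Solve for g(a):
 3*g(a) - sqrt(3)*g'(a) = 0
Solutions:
 g(a) = C1*exp(sqrt(3)*a)


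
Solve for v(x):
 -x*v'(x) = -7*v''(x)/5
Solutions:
 v(x) = C1 + C2*erfi(sqrt(70)*x/14)


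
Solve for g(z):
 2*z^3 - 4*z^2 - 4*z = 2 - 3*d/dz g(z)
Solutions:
 g(z) = C1 - z^4/6 + 4*z^3/9 + 2*z^2/3 + 2*z/3


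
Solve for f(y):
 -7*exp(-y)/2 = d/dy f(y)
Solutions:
 f(y) = C1 + 7*exp(-y)/2


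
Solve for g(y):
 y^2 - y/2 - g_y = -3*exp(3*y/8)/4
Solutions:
 g(y) = C1 + y^3/3 - y^2/4 + 2*exp(3*y/8)


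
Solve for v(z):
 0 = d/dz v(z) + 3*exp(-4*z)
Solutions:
 v(z) = C1 + 3*exp(-4*z)/4


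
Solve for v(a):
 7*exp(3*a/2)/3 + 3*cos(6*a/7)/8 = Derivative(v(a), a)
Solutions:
 v(a) = C1 + 14*exp(3*a/2)/9 + 7*sin(6*a/7)/16


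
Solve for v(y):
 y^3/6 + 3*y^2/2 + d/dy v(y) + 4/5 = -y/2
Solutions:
 v(y) = C1 - y^4/24 - y^3/2 - y^2/4 - 4*y/5


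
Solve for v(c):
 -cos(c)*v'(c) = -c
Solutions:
 v(c) = C1 + Integral(c/cos(c), c)


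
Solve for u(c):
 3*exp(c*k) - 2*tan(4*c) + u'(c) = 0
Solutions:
 u(c) = C1 - 3*Piecewise((exp(c*k)/k, Ne(k, 0)), (c, True)) - log(cos(4*c))/2


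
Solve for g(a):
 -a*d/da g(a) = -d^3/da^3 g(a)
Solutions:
 g(a) = C1 + Integral(C2*airyai(a) + C3*airybi(a), a)


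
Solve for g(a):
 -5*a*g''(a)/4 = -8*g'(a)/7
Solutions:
 g(a) = C1 + C2*a^(67/35)


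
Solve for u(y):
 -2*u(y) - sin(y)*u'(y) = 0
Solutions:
 u(y) = C1*(cos(y) + 1)/(cos(y) - 1)


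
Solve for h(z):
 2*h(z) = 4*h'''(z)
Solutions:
 h(z) = C3*exp(2^(2/3)*z/2) + (C1*sin(2^(2/3)*sqrt(3)*z/4) + C2*cos(2^(2/3)*sqrt(3)*z/4))*exp(-2^(2/3)*z/4)


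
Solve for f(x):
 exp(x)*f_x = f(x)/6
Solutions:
 f(x) = C1*exp(-exp(-x)/6)


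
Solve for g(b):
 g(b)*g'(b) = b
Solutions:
 g(b) = -sqrt(C1 + b^2)
 g(b) = sqrt(C1 + b^2)


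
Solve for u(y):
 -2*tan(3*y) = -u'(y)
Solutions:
 u(y) = C1 - 2*log(cos(3*y))/3


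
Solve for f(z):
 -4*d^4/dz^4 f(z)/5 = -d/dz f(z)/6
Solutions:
 f(z) = C1 + C4*exp(3^(2/3)*5^(1/3)*z/6) + (C2*sin(3^(1/6)*5^(1/3)*z/4) + C3*cos(3^(1/6)*5^(1/3)*z/4))*exp(-3^(2/3)*5^(1/3)*z/12)


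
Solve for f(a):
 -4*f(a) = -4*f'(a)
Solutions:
 f(a) = C1*exp(a)


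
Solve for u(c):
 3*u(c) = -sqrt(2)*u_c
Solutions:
 u(c) = C1*exp(-3*sqrt(2)*c/2)


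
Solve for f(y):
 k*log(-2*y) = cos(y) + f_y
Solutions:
 f(y) = C1 + k*y*(log(-y) - 1) + k*y*log(2) - sin(y)


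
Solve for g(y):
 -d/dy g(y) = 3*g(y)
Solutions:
 g(y) = C1*exp(-3*y)


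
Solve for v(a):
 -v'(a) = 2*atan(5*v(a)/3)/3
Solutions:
 Integral(1/atan(5*_y/3), (_y, v(a))) = C1 - 2*a/3


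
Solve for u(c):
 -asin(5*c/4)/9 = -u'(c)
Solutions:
 u(c) = C1 + c*asin(5*c/4)/9 + sqrt(16 - 25*c^2)/45


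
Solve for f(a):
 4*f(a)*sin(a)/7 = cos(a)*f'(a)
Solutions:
 f(a) = C1/cos(a)^(4/7)


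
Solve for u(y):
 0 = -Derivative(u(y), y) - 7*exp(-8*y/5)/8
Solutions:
 u(y) = C1 + 35*exp(-8*y/5)/64


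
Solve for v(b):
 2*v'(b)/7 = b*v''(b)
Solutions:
 v(b) = C1 + C2*b^(9/7)


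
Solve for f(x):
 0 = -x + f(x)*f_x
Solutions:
 f(x) = -sqrt(C1 + x^2)
 f(x) = sqrt(C1 + x^2)


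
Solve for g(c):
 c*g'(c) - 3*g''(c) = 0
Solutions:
 g(c) = C1 + C2*erfi(sqrt(6)*c/6)


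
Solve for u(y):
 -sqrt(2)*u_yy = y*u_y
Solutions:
 u(y) = C1 + C2*erf(2^(1/4)*y/2)


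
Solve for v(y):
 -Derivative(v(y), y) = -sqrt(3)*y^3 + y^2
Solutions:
 v(y) = C1 + sqrt(3)*y^4/4 - y^3/3


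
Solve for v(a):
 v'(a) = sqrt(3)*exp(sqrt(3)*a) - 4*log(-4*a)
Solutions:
 v(a) = C1 - 4*a*log(-a) + 4*a*(1 - 2*log(2)) + exp(sqrt(3)*a)


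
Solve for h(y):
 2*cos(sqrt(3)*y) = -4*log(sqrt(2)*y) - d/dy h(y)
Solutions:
 h(y) = C1 - 4*y*log(y) - 2*y*log(2) + 4*y - 2*sqrt(3)*sin(sqrt(3)*y)/3


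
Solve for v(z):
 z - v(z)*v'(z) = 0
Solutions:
 v(z) = -sqrt(C1 + z^2)
 v(z) = sqrt(C1 + z^2)


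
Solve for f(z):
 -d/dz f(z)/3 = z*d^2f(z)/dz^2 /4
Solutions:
 f(z) = C1 + C2/z^(1/3)


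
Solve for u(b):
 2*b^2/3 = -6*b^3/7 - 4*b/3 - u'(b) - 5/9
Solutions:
 u(b) = C1 - 3*b^4/14 - 2*b^3/9 - 2*b^2/3 - 5*b/9


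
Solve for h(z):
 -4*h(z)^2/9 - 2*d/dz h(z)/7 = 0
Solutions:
 h(z) = 9/(C1 + 14*z)


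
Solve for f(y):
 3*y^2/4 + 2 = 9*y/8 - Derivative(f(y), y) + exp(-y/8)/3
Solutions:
 f(y) = C1 - y^3/4 + 9*y^2/16 - 2*y - 8*exp(-y/8)/3


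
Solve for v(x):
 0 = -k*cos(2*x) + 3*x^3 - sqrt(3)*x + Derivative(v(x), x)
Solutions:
 v(x) = C1 + k*sin(2*x)/2 - 3*x^4/4 + sqrt(3)*x^2/2


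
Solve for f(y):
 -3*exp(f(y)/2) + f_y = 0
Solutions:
 f(y) = 2*log(-1/(C1 + 3*y)) + 2*log(2)


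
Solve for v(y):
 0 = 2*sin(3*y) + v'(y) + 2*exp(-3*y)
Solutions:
 v(y) = C1 + 2*cos(3*y)/3 + 2*exp(-3*y)/3


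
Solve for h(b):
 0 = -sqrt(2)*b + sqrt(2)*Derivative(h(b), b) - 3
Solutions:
 h(b) = C1 + b^2/2 + 3*sqrt(2)*b/2


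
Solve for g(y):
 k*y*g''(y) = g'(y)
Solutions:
 g(y) = C1 + y^(((re(k) + 1)*re(k) + im(k)^2)/(re(k)^2 + im(k)^2))*(C2*sin(log(y)*Abs(im(k))/(re(k)^2 + im(k)^2)) + C3*cos(log(y)*im(k)/(re(k)^2 + im(k)^2)))


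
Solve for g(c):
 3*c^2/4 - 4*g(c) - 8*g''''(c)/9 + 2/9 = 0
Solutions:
 g(c) = 3*c^2/16 + (C1*sin(2^(1/4)*sqrt(3)*c/2) + C2*cos(2^(1/4)*sqrt(3)*c/2))*exp(-2^(1/4)*sqrt(3)*c/2) + (C3*sin(2^(1/4)*sqrt(3)*c/2) + C4*cos(2^(1/4)*sqrt(3)*c/2))*exp(2^(1/4)*sqrt(3)*c/2) + 1/18


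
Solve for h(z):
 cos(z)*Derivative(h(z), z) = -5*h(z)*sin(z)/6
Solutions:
 h(z) = C1*cos(z)^(5/6)


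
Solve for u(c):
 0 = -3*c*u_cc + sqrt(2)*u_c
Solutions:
 u(c) = C1 + C2*c^(sqrt(2)/3 + 1)


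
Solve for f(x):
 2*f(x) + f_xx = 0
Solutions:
 f(x) = C1*sin(sqrt(2)*x) + C2*cos(sqrt(2)*x)


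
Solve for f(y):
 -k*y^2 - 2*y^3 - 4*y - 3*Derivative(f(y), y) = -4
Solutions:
 f(y) = C1 - k*y^3/9 - y^4/6 - 2*y^2/3 + 4*y/3


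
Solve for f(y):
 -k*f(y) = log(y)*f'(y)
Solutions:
 f(y) = C1*exp(-k*li(y))


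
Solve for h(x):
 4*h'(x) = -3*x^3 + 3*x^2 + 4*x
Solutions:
 h(x) = C1 - 3*x^4/16 + x^3/4 + x^2/2


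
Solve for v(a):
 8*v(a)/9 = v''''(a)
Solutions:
 v(a) = C1*exp(-2^(3/4)*sqrt(3)*a/3) + C2*exp(2^(3/4)*sqrt(3)*a/3) + C3*sin(2^(3/4)*sqrt(3)*a/3) + C4*cos(2^(3/4)*sqrt(3)*a/3)


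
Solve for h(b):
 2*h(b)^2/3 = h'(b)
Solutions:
 h(b) = -3/(C1 + 2*b)


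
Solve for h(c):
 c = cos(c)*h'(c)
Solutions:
 h(c) = C1 + Integral(c/cos(c), c)


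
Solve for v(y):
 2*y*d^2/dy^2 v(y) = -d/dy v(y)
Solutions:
 v(y) = C1 + C2*sqrt(y)


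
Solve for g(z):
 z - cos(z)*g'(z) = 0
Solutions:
 g(z) = C1 + Integral(z/cos(z), z)


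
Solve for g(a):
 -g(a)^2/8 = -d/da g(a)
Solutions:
 g(a) = -8/(C1 + a)


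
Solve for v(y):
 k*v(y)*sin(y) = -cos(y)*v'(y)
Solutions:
 v(y) = C1*exp(k*log(cos(y)))


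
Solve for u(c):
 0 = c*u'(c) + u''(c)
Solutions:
 u(c) = C1 + C2*erf(sqrt(2)*c/2)


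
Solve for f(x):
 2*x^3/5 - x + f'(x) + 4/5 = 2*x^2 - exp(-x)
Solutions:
 f(x) = C1 - x^4/10 + 2*x^3/3 + x^2/2 - 4*x/5 + exp(-x)


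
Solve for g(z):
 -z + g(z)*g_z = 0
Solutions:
 g(z) = -sqrt(C1 + z^2)
 g(z) = sqrt(C1 + z^2)


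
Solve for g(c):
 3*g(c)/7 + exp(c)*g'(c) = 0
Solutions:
 g(c) = C1*exp(3*exp(-c)/7)


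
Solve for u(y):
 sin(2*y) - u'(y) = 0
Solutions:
 u(y) = C1 - cos(2*y)/2


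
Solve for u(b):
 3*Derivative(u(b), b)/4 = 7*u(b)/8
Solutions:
 u(b) = C1*exp(7*b/6)


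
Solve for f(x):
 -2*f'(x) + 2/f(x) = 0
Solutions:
 f(x) = -sqrt(C1 + 2*x)
 f(x) = sqrt(C1 + 2*x)


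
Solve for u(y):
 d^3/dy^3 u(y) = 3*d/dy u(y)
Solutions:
 u(y) = C1 + C2*exp(-sqrt(3)*y) + C3*exp(sqrt(3)*y)


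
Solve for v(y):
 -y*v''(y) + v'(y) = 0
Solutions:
 v(y) = C1 + C2*y^2


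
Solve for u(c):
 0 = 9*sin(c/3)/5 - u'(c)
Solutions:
 u(c) = C1 - 27*cos(c/3)/5


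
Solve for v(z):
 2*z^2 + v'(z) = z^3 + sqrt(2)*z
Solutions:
 v(z) = C1 + z^4/4 - 2*z^3/3 + sqrt(2)*z^2/2


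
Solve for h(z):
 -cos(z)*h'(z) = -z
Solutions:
 h(z) = C1 + Integral(z/cos(z), z)


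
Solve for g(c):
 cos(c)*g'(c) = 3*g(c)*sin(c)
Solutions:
 g(c) = C1/cos(c)^3


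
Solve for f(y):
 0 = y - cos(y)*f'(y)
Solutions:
 f(y) = C1 + Integral(y/cos(y), y)


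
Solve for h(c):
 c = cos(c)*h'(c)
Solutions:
 h(c) = C1 + Integral(c/cos(c), c)


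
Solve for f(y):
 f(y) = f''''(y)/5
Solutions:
 f(y) = C1*exp(-5^(1/4)*y) + C2*exp(5^(1/4)*y) + C3*sin(5^(1/4)*y) + C4*cos(5^(1/4)*y)


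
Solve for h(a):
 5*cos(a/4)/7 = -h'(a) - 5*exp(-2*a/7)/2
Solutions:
 h(a) = C1 - 20*sin(a/4)/7 + 35*exp(-2*a/7)/4


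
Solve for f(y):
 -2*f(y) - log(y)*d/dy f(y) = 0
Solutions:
 f(y) = C1*exp(-2*li(y))


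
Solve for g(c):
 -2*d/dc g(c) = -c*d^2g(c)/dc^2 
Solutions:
 g(c) = C1 + C2*c^3


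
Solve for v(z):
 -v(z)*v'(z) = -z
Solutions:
 v(z) = -sqrt(C1 + z^2)
 v(z) = sqrt(C1 + z^2)


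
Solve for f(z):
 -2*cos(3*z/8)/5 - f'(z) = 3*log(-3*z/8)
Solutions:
 f(z) = C1 - 3*z*log(-z) - 3*z*log(3) + 3*z + 9*z*log(2) - 16*sin(3*z/8)/15


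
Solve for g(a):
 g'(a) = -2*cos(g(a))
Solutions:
 g(a) = pi - asin((C1 + exp(4*a))/(C1 - exp(4*a)))
 g(a) = asin((C1 + exp(4*a))/(C1 - exp(4*a)))


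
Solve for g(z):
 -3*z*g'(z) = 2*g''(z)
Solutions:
 g(z) = C1 + C2*erf(sqrt(3)*z/2)


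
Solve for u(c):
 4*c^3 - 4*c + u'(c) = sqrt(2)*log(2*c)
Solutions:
 u(c) = C1 - c^4 + 2*c^2 + sqrt(2)*c*log(c) - sqrt(2)*c + sqrt(2)*c*log(2)


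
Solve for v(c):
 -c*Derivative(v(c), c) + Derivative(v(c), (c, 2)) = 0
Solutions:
 v(c) = C1 + C2*erfi(sqrt(2)*c/2)


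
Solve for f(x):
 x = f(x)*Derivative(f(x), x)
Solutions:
 f(x) = -sqrt(C1 + x^2)
 f(x) = sqrt(C1 + x^2)


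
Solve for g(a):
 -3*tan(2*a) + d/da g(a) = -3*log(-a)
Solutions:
 g(a) = C1 - 3*a*log(-a) + 3*a - 3*log(cos(2*a))/2


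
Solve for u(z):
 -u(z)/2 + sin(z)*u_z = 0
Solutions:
 u(z) = C1*(cos(z) - 1)^(1/4)/(cos(z) + 1)^(1/4)


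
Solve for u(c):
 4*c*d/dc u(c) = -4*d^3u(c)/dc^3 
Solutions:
 u(c) = C1 + Integral(C2*airyai(-c) + C3*airybi(-c), c)


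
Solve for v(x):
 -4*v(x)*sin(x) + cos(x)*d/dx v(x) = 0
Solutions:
 v(x) = C1/cos(x)^4


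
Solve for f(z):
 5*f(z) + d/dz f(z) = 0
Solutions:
 f(z) = C1*exp(-5*z)


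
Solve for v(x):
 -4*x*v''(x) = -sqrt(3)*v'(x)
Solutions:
 v(x) = C1 + C2*x^(sqrt(3)/4 + 1)


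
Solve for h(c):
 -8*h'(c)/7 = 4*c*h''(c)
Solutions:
 h(c) = C1 + C2*c^(5/7)


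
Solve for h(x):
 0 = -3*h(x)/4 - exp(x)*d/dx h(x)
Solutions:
 h(x) = C1*exp(3*exp(-x)/4)


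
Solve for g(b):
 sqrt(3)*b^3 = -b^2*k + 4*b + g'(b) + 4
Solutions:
 g(b) = C1 + sqrt(3)*b^4/4 + b^3*k/3 - 2*b^2 - 4*b


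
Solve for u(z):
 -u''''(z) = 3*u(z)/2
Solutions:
 u(z) = (C1*sin(6^(1/4)*z/2) + C2*cos(6^(1/4)*z/2))*exp(-6^(1/4)*z/2) + (C3*sin(6^(1/4)*z/2) + C4*cos(6^(1/4)*z/2))*exp(6^(1/4)*z/2)


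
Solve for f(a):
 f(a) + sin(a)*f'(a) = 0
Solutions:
 f(a) = C1*sqrt(cos(a) + 1)/sqrt(cos(a) - 1)


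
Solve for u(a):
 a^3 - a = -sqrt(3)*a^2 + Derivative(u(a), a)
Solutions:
 u(a) = C1 + a^4/4 + sqrt(3)*a^3/3 - a^2/2


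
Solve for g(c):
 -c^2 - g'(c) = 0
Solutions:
 g(c) = C1 - c^3/3


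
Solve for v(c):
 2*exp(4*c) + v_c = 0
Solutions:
 v(c) = C1 - exp(4*c)/2


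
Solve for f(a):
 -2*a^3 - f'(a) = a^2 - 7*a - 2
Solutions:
 f(a) = C1 - a^4/2 - a^3/3 + 7*a^2/2 + 2*a


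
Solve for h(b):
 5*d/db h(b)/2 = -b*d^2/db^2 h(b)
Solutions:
 h(b) = C1 + C2/b^(3/2)


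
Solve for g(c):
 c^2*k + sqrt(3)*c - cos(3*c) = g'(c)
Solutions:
 g(c) = C1 + c^3*k/3 + sqrt(3)*c^2/2 - sin(3*c)/3


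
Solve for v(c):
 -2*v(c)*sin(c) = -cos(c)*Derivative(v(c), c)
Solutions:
 v(c) = C1/cos(c)^2


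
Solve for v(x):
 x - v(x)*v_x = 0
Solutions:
 v(x) = -sqrt(C1 + x^2)
 v(x) = sqrt(C1 + x^2)


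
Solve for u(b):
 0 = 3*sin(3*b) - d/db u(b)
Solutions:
 u(b) = C1 - cos(3*b)


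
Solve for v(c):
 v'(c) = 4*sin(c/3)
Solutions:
 v(c) = C1 - 12*cos(c/3)


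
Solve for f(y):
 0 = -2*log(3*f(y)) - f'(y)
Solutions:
 Integral(1/(log(_y) + log(3)), (_y, f(y)))/2 = C1 - y


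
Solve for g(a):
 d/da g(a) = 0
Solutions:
 g(a) = C1


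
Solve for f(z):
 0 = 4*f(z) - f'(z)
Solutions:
 f(z) = C1*exp(4*z)


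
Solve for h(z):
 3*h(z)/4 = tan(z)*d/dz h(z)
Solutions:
 h(z) = C1*sin(z)^(3/4)


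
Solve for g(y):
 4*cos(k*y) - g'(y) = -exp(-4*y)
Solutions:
 g(y) = C1 - exp(-4*y)/4 + 4*sin(k*y)/k


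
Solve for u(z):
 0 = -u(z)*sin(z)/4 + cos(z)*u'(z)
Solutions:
 u(z) = C1/cos(z)^(1/4)


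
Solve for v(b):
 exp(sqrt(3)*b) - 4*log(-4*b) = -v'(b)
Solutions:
 v(b) = C1 + 4*b*log(-b) + 4*b*(-1 + 2*log(2)) - sqrt(3)*exp(sqrt(3)*b)/3


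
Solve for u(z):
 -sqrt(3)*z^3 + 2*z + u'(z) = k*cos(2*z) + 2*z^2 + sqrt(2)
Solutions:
 u(z) = C1 + k*sin(2*z)/2 + sqrt(3)*z^4/4 + 2*z^3/3 - z^2 + sqrt(2)*z


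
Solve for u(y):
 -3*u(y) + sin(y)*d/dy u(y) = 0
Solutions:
 u(y) = C1*(cos(y) - 1)^(3/2)/(cos(y) + 1)^(3/2)


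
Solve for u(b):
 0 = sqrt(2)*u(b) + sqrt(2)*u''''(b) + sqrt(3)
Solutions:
 u(b) = (C1*sin(sqrt(2)*b/2) + C2*cos(sqrt(2)*b/2))*exp(-sqrt(2)*b/2) + (C3*sin(sqrt(2)*b/2) + C4*cos(sqrt(2)*b/2))*exp(sqrt(2)*b/2) - sqrt(6)/2


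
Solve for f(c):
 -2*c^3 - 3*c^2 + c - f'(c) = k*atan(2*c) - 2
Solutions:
 f(c) = C1 - c^4/2 - c^3 + c^2/2 + 2*c - k*(c*atan(2*c) - log(4*c^2 + 1)/4)


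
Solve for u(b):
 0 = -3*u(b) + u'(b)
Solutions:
 u(b) = C1*exp(3*b)


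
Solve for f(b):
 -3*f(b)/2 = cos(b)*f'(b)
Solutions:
 f(b) = C1*(sin(b) - 1)^(3/4)/(sin(b) + 1)^(3/4)


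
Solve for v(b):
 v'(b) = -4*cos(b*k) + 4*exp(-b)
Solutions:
 v(b) = C1 - 4*exp(-b) - 4*sin(b*k)/k


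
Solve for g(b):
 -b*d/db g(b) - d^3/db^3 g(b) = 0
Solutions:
 g(b) = C1 + Integral(C2*airyai(-b) + C3*airybi(-b), b)


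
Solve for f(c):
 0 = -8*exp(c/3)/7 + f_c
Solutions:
 f(c) = C1 + 24*exp(c/3)/7


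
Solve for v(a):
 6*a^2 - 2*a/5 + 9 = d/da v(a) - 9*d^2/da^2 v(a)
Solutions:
 v(a) = C1 + C2*exp(a/9) + 2*a^3 + 269*a^2/5 + 4887*a/5


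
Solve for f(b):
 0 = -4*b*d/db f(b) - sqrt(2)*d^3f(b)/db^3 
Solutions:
 f(b) = C1 + Integral(C2*airyai(-sqrt(2)*b) + C3*airybi(-sqrt(2)*b), b)


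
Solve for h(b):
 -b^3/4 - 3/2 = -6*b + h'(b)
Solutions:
 h(b) = C1 - b^4/16 + 3*b^2 - 3*b/2


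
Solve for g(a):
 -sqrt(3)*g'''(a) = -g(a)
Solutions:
 g(a) = C3*exp(3^(5/6)*a/3) + (C1*sin(3^(1/3)*a/2) + C2*cos(3^(1/3)*a/2))*exp(-3^(5/6)*a/6)


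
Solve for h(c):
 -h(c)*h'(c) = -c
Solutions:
 h(c) = -sqrt(C1 + c^2)
 h(c) = sqrt(C1 + c^2)


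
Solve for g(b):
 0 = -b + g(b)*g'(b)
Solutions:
 g(b) = -sqrt(C1 + b^2)
 g(b) = sqrt(C1 + b^2)


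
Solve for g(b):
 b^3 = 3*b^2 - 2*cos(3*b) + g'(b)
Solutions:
 g(b) = C1 + b^4/4 - b^3 + 2*sin(3*b)/3


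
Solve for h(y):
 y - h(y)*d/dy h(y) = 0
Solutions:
 h(y) = -sqrt(C1 + y^2)
 h(y) = sqrt(C1 + y^2)


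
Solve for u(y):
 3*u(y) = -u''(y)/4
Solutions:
 u(y) = C1*sin(2*sqrt(3)*y) + C2*cos(2*sqrt(3)*y)


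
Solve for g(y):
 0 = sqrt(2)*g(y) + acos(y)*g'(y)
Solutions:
 g(y) = C1*exp(-sqrt(2)*Integral(1/acos(y), y))


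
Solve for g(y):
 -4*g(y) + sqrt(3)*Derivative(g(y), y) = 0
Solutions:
 g(y) = C1*exp(4*sqrt(3)*y/3)


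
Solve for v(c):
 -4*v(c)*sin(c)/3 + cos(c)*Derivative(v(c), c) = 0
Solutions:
 v(c) = C1/cos(c)^(4/3)


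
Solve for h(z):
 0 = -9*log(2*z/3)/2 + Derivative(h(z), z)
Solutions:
 h(z) = C1 + 9*z*log(z)/2 - 9*z*log(3)/2 - 9*z/2 + 9*z*log(2)/2


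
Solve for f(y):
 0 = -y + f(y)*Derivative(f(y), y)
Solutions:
 f(y) = -sqrt(C1 + y^2)
 f(y) = sqrt(C1 + y^2)


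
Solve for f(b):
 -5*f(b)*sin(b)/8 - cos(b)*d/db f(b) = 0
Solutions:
 f(b) = C1*cos(b)^(5/8)


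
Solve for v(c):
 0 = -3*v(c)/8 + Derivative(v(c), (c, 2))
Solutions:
 v(c) = C1*exp(-sqrt(6)*c/4) + C2*exp(sqrt(6)*c/4)
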